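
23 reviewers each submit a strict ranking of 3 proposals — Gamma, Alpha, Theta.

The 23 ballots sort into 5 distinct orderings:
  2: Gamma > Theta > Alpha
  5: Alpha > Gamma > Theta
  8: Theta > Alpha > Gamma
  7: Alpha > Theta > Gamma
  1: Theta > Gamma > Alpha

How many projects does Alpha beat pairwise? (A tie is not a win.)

Alpha against each rival (23 reviewers):
Alpha vs Gamma: Alpha wins 20–3.
Alpha vs Theta: Alpha, 12–11.
Alpha beats Gamma, Theta — 2 pairwise wins.

2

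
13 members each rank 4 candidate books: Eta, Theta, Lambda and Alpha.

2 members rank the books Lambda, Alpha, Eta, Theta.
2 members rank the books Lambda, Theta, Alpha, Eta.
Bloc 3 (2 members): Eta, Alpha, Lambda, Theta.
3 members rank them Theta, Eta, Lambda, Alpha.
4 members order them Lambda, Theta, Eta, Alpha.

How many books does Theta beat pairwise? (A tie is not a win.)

2

Theta against each rival (13 members):
Theta vs Eta: Theta, 9–4.
Theta vs Lambda: Lambda, 10–3.
Theta vs Alpha: 2+3+4 = 9 for Theta, 4 for Alpha — Theta by 9–4.
Theta beats Eta, Alpha; loses to Lambda — 2 pairwise wins.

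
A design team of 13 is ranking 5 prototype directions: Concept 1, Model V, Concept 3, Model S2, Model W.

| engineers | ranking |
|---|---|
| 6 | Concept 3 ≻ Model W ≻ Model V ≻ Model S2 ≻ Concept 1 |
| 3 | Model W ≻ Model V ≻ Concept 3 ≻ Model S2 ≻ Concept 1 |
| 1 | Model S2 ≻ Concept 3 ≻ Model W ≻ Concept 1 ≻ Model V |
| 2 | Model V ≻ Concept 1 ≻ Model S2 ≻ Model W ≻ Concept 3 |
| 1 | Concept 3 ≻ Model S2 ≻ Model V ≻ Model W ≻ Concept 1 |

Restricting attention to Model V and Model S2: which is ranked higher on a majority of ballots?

Ballots ranking Model V above Model S2: 6 + 3 + 2 = 11.
Ballots ranking Model S2 above Model V: 13 − 11 = 2.
Model V wins the head-to-head 11–2.

Model V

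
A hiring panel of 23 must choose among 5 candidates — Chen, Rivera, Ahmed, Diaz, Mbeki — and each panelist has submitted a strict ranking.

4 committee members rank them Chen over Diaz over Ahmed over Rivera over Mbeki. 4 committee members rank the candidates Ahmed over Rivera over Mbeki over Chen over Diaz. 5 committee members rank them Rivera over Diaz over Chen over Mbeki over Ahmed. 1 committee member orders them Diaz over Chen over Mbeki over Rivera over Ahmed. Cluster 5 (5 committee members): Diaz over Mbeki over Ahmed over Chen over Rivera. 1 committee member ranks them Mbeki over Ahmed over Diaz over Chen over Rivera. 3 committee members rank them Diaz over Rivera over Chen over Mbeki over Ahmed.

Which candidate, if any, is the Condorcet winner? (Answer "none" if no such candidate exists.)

Diaz

Pairwise majorities:
Chen vs Rivera: 4+1+5+1 = 11 for Chen, 12 for Rivera — Rivera by 12–11.
Chen vs Ahmed: 4+5+1+3 = 13 for Chen, 10 for Ahmed — Chen by 13–10.
Chen vs Diaz: 4+4 = 8 for Chen, 15 for Diaz — Diaz by 15–8.
Chen vs Mbeki: 13 to 10, Chen.
Rivera vs Ahmed: 9 to 14, Ahmed.
Rivera vs Diaz: 4+5 = 9 for Rivera, 14 for Diaz — Diaz by 14–9.
Rivera vs Mbeki: Rivera preferred on 4+4+5+3 = 16 ballots; Rivera wins 16–7.
Ahmed vs Diaz: Ahmed is ranked higher on 4+1 = 5 ballots, Diaz on 18. Diaz wins 18–5.
Ahmed vs Mbeki: Ahmed preferred on 4+4 = 8 ballots; Mbeki wins 15–8.
Diaz vs Mbeki: Diaz preferred on 4+5+1+5+3 = 18 ballots; Diaz wins 18–5.
Only Diaz has no losses; Diaz is the Condorcet winner.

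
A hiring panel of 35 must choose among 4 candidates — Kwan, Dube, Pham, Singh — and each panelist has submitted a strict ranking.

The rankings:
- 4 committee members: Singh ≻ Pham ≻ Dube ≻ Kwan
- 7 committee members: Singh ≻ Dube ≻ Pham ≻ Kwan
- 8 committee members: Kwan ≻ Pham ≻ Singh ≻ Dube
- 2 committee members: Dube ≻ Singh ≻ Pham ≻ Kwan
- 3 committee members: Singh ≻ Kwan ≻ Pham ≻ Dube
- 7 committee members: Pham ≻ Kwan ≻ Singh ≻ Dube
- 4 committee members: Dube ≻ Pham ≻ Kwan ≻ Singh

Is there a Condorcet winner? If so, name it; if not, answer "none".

Pham

Head-to-head results (35 committee members):
Kwan vs Dube: Kwan is ranked higher on 8+3+7 = 18 ballots, Dube on 17. Kwan wins 18–17.
Kwan vs Pham: 8+3 = 11 for Kwan, 24 for Pham — Pham by 24–11.
Kwan vs Singh: 19 to 16, Kwan.
Dube vs Pham: 13 to 22, Pham.
Dube vs Singh: Dube preferred on 2+4 = 6 ballots; Singh wins 29–6.
Pham vs Singh: Pham preferred on 8+7+4 = 19 ballots; Pham wins 19–16.
Only Pham has no losses; Pham is the Condorcet winner.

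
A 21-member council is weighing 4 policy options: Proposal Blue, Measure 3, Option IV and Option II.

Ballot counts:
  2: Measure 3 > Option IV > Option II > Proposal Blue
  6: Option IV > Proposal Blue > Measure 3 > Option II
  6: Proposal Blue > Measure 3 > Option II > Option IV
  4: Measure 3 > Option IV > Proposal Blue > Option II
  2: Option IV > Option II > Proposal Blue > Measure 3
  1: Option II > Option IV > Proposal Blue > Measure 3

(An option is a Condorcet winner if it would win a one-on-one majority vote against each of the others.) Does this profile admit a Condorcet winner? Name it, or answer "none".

Check each pair by majority over 21 ballots:
Proposal Blue vs Measure 3: Proposal Blue wins 15–6.
Proposal Blue vs Option IV: Option IV, 15–6.
Proposal Blue–Option II: Proposal Blue 16–5.
Measure 3 vs Option IV: Measure 3 wins 12–9.
Measure 3 vs Option II: Measure 3 wins 18–3.
Option IV vs Option II: Option IV, 14–7.
Every option loses at least once (Proposal Blue loses to Option IV; Measure 3 loses to Proposal Blue; Option IV loses to Measure 3; Option II loses to Proposal Blue). The majority relation contains the cycle Proposal Blue > Measure 3 > Option IV > Proposal Blue, so there is no Condorcet winner.

none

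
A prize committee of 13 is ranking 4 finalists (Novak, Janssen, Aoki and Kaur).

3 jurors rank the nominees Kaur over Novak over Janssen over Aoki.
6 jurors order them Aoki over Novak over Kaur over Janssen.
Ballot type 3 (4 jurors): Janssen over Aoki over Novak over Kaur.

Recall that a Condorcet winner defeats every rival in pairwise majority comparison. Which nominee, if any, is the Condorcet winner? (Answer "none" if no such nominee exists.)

none

Check each pair by majority over 13 ballots:
Novak vs Janssen: 3+6 = 9 for Novak, 4 for Janssen — Novak by 9–4.
Novak vs Aoki: 3 for Novak, 10 for Aoki — Aoki by 10–3.
Novak vs Kaur: Novak, 10–3.
Janssen–Aoki: Janssen 7–6.
Janssen vs Kaur: 4 for Janssen, 9 for Kaur — Kaur by 9–4.
Aoki vs Kaur: Aoki preferred on 6+4 = 10 ballots; Aoki wins 10–3.
No nominee is unbeaten: Novak loses to Aoki; Janssen loses to Novak; Aoki loses to Janssen; Kaur loses to Novak. In particular Novak beats Janssen beats Aoki beats Novak is a majority cycle — no Condorcet winner exists.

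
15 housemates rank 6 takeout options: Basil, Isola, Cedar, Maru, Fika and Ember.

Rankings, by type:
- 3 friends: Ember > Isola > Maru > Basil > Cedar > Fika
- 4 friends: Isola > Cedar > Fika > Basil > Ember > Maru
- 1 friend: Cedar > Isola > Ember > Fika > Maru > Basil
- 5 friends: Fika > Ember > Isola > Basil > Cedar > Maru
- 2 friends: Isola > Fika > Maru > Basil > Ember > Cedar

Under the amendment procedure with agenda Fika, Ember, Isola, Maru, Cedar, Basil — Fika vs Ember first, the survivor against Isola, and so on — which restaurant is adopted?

Isola

Round 1: Fika vs Ember — 11–4, Fika advances.
Round 2: Fika vs Isola — 5–10, Isola advances.
Round 3: Isola vs Maru — 15–0, Isola advances.
Round 4: Isola vs Cedar — 14–1, Isola advances.
Round 5: Isola vs Basil — 15–0, Isola advances.
Isola survives the agenda.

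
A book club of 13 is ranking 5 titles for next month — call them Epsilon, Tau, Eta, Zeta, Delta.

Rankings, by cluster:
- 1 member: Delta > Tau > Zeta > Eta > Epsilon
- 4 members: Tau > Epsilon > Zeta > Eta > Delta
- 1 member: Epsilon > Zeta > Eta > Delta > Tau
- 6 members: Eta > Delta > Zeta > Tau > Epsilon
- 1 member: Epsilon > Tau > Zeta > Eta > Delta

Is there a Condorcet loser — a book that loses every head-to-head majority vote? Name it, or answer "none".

Epsilon

Pairwise majorities:
Epsilon vs Tau: Epsilon preferred on 1+1 = 2 ballots; Tau wins 11–2.
Epsilon vs Eta: 6 to 7, Eta.
Epsilon–Zeta: Zeta 7–6.
Epsilon vs Delta: Delta wins 7–6.
Tau vs Eta: Eta, 7–6.
Tau vs Zeta: 1+4+1 = 6 for Tau, 7 for Zeta — Zeta by 7–6.
Tau vs Delta: 4+1 = 5 for Tau, 8 for Delta — Delta by 8–5.
Eta–Zeta: Zeta 7–6.
Eta vs Delta: Eta preferred on 4+1+6+1 = 12 ballots; Eta wins 12–1.
Zeta–Delta: Delta 7–6.
Epsilon is beaten in every head-to-head and is the Condorcet loser.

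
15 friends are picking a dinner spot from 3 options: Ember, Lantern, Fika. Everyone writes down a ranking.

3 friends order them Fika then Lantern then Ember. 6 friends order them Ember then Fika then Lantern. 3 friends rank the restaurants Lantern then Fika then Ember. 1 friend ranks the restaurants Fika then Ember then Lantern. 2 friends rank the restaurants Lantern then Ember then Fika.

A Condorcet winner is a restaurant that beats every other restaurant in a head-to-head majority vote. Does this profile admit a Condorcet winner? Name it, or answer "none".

Check each pair by majority over 15 ballots:
Ember vs Lantern: Ember is ranked higher on 6+1 = 7 ballots, Lantern on 8. Lantern wins 8–7.
Ember vs Fika: 8 to 7, Ember.
Lantern vs Fika: Lantern is ranked higher on 3+2 = 5 ballots, Fika on 10. Fika wins 10–5.
Every restaurant loses at least once (Ember loses to Lantern; Lantern loses to Fika; Fika loses to Ember). The majority relation contains the cycle Ember beats Fika beats Lantern beats Ember, so there is no Condorcet winner.

none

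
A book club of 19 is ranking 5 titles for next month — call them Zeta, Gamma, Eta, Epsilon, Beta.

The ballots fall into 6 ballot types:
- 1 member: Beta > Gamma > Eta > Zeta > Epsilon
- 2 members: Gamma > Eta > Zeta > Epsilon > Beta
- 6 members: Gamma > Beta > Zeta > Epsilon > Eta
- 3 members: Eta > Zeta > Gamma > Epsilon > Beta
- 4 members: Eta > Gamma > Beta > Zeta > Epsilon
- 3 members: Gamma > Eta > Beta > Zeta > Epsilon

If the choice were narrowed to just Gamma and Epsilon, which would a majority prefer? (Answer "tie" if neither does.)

Ballots ranking Gamma above Epsilon: 1 + 2 + 6 + 3 + 4 + 3 = 19.
Ballots ranking Epsilon above Gamma: 19 − 19 = 0.
Gamma wins the head-to-head 19–0.

Gamma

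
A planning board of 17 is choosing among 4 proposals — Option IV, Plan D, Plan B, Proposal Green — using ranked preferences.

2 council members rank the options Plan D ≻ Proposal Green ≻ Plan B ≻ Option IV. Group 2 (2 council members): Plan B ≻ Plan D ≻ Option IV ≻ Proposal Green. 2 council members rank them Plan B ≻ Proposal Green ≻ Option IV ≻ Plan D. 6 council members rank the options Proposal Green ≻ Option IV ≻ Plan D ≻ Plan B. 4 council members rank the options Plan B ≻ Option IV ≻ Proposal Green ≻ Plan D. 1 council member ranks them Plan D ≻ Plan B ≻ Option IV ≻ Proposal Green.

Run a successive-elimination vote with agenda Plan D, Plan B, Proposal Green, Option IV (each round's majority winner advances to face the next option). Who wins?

Proposal Green

Round 1: Plan D vs Plan B — 9–8, Plan D advances.
Round 2: Plan D vs Proposal Green — 5–12, Proposal Green advances.
Round 3: Proposal Green vs Option IV — 10–7, Proposal Green advances.
Proposal Green survives the agenda.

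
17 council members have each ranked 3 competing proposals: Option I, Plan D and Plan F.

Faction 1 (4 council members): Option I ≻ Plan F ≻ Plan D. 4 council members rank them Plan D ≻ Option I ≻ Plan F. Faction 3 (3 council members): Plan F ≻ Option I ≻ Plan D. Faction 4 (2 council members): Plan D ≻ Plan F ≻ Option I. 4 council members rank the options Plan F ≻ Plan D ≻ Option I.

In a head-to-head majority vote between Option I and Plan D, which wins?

Plan D

Ballots ranking Option I above Plan D: 4 + 3 = 7.
Ballots ranking Plan D above Option I: 17 − 7 = 10.
Plan D wins the head-to-head 10–7.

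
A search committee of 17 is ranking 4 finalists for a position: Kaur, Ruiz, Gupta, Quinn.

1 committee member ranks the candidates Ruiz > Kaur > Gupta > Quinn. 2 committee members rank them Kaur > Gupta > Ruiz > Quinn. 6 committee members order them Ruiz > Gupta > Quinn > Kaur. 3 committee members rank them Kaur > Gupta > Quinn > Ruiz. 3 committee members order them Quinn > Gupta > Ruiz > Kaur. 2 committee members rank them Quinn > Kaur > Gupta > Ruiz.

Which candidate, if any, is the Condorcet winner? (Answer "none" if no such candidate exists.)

Head-to-head results (17 committee members):
Kaur vs Ruiz: 7 to 10, Ruiz.
Kaur vs Gupta: Kaur is ranked higher on 1+2+3+2 = 8 ballots, Gupta on 9. Gupta wins 9–8.
Kaur vs Quinn: 1+2+3 = 6 for Kaur, 11 for Quinn — Quinn by 11–6.
Ruiz vs Gupta: Ruiz preferred on 1+6 = 7 ballots; Gupta wins 10–7.
Ruiz vs Quinn: 9 to 8, Ruiz.
Gupta vs Quinn: Gupta preferred on 1+2+6+3 = 12 ballots; Gupta wins 12–5.
Only Gupta has no losses; Gupta is the Condorcet winner.

Gupta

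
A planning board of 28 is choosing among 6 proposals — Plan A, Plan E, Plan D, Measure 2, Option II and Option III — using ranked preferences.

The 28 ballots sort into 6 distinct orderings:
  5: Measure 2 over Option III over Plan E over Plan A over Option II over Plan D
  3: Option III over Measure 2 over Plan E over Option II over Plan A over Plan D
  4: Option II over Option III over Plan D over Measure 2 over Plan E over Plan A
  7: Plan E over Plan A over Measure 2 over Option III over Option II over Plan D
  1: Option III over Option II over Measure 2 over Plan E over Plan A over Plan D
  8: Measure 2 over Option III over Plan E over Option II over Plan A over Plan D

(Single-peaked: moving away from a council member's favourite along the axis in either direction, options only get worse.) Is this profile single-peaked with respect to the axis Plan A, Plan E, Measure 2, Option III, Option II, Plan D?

Axis positions: Plan A=1, Plan E=2, Measure 2=3, Option III=4, Option II=5, Plan D=6.
Faction 1 (peak Measure 2 at position 3): ranking walks positions 3-4-2-1-5-6, expanding outward from the peak — single-peaked.
Faction 2 (peak Option III at position 4): ranking walks positions 4-3-2-5-1-6, expanding outward from the peak — single-peaked.
Faction 3 (peak Option II at position 5): ranking walks positions 5-4-6-3-2-1, expanding outward from the peak — single-peaked.
Faction 4 (peak Plan E at position 2): ranking walks positions 2-1-3-4-5-6, expanding outward from the peak — single-peaked.
Faction 5 (peak Option III at position 4): ranking walks positions 4-5-3-2-1-6, expanding outward from the peak — single-peaked.
Faction 6 (peak Measure 2 at position 3): ranking walks positions 3-4-2-5-1-6, expanding outward from the peak — single-peaked.
Every ranking is single-peaked on this axis.

yes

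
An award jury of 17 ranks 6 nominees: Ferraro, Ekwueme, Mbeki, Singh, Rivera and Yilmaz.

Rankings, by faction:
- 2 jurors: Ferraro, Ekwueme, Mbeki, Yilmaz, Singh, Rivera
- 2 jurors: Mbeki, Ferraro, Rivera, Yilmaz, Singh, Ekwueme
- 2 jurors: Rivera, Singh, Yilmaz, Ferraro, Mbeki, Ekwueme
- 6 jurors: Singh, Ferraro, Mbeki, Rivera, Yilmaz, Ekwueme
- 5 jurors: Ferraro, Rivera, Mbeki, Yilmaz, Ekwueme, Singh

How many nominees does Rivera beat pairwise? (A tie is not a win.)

Rivera against each rival (17 jurors):
Rivera vs Ferraro: Ferraro, 15–2.
Rivera vs Ekwueme: Rivera preferred on 2+2+6+5 = 15 ballots; Rivera wins 15–2.
Rivera vs Mbeki: 2+5 = 7 for Rivera, 10 for Mbeki — Mbeki by 10–7.
Rivera vs Singh: 9 to 8, Rivera.
Rivera vs Yilmaz: 2+2+6+5 = 15 for Rivera, 2 for Yilmaz — Rivera by 15–2.
Rivera beats Ekwueme, Singh, Yilmaz; loses to Ferraro, Mbeki — 3 pairwise wins.

3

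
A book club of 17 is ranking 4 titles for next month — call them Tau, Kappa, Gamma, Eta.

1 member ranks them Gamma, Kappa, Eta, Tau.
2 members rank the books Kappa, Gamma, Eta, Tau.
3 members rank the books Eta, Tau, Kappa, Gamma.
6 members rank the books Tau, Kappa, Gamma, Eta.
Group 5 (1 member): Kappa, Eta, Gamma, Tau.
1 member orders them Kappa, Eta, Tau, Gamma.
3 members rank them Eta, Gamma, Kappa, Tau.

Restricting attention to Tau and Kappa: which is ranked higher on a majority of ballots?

Tau

Ballots ranking Tau above Kappa: 3 + 6 = 9.
Ballots ranking Kappa above Tau: 17 − 9 = 8.
Tau wins the head-to-head 9–8.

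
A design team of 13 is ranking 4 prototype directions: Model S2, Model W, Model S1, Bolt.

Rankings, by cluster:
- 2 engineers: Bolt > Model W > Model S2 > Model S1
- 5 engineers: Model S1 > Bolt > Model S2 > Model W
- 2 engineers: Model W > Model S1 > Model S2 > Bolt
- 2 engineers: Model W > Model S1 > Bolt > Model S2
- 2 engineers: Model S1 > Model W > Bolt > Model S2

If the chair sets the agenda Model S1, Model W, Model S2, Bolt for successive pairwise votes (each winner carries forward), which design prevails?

Model S1

Round 1: Model S1 vs Model W — 7–6, Model S1 advances.
Round 2: Model S1 vs Model S2 — 11–2, Model S1 advances.
Round 3: Model S1 vs Bolt — 11–2, Model S1 advances.
The agenda winner is Model S1.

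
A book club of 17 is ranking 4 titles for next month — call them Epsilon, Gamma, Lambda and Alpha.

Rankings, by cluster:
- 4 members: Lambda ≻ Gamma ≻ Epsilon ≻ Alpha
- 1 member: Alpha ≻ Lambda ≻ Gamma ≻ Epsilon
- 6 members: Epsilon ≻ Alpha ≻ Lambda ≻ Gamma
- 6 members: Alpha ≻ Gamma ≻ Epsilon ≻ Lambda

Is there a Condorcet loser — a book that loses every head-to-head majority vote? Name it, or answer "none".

none

Pairwise majorities:
Epsilon vs Gamma: 6 for Epsilon, 11 for Gamma — Gamma by 11–6.
Epsilon vs Lambda: Epsilon preferred on 6+6 = 12 ballots; Epsilon wins 12–5.
Epsilon–Alpha: Epsilon 10–7.
Gamma vs Lambda: 6 to 11, Lambda.
Gamma vs Alpha: Alpha wins 13–4.
Lambda vs Alpha: Alpha wins 13–4.
Every book wins at least one matchup (Epsilon beats Lambda; Gamma beats Epsilon; Lambda beats Gamma; Alpha beats Gamma), so there is no Condorcet loser.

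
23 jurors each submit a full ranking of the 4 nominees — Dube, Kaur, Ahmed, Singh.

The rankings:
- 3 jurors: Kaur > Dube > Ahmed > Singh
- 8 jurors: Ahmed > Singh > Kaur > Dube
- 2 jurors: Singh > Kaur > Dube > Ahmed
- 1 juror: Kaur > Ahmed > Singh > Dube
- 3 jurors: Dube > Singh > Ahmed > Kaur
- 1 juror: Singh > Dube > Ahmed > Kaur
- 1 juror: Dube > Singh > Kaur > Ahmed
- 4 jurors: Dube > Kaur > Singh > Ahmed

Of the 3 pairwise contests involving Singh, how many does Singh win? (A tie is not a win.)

Singh against each rival (23 jurors):
Singh vs Dube: Singh preferred on 8+2+1+1 = 12 ballots; Singh wins 12–11.
Singh vs Kaur: Singh wins 15–8.
Singh vs Ahmed: Singh preferred on 2+3+1+1+4 = 11 ballots; Ahmed wins 12–11.
Singh beats Dube, Kaur; loses to Ahmed — 2 pairwise wins.

2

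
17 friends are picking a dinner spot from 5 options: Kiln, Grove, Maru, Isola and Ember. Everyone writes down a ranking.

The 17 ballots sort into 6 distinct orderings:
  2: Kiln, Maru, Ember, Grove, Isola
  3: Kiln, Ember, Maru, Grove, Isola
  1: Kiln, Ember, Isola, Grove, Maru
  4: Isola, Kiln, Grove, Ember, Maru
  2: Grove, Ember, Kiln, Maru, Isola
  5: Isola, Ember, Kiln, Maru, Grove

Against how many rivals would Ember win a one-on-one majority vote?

Ember against each rival (17 friends):
Ember vs Kiln: 2+5 = 7 for Ember, 10 for Kiln — Kiln by 10–7.
Ember vs Grove: 2+3+1+5 = 11 for Ember, 6 for Grove — Ember by 11–6.
Ember–Maru: Ember 15–2.
Ember–Isola: Isola 9–8.
Ember beats Grove, Maru; loses to Kiln, Isola — 2 pairwise wins.

2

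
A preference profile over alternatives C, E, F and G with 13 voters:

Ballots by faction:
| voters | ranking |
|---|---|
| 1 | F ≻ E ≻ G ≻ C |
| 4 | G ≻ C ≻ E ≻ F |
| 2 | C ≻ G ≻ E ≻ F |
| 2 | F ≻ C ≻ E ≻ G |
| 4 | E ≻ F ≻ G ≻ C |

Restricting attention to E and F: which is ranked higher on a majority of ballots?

E

Ballots ranking E above F: 4 + 2 + 4 = 10.
Ballots ranking F above E: 13 − 10 = 3.
E wins the head-to-head 10–3.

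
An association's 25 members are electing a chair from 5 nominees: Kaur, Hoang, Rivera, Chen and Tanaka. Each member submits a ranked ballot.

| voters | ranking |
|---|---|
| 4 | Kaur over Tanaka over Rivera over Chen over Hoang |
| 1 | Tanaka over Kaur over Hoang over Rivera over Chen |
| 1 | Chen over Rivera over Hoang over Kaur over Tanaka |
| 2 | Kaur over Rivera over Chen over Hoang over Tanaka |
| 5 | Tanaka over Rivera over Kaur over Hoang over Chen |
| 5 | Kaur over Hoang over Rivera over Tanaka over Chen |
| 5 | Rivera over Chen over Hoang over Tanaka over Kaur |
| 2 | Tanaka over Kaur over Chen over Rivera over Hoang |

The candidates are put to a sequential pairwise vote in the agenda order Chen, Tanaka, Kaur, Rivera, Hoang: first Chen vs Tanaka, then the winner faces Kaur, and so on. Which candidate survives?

Rivera

Round 1: Chen vs Tanaka — 8–17, Tanaka advances.
Round 2: Tanaka vs Kaur — 13–12, Tanaka advances.
Round 3: Tanaka vs Rivera — 12–13, Rivera advances.
Round 4: Rivera vs Hoang — 19–6, Rivera advances.
Rivera survives the agenda.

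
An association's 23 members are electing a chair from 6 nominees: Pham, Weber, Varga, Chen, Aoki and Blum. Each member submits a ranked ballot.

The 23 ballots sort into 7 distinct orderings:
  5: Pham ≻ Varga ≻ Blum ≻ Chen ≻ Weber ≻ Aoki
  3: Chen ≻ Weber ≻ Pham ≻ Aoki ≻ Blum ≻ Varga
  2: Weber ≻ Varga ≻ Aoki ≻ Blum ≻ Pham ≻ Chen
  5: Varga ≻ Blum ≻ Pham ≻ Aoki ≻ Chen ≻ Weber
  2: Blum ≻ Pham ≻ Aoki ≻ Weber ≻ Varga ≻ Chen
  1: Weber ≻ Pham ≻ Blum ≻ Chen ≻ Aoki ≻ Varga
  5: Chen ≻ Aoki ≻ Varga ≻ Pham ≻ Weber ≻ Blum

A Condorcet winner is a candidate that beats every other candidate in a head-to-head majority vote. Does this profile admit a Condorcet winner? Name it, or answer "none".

Varga

Head-to-head results (23 voters):
Pham–Weber: Pham 17–6.
Pham vs Varga: 5+3+2+1 = 11 for Pham, 12 for Varga — Varga by 12–11.
Pham vs Chen: Pham, 15–8.
Pham vs Aoki: Pham, 16–7.
Pham vs Blum: 5+3+1+5 = 14 for Pham, 9 for Blum — Pham by 14–9.
Weber vs Varga: Weber preferred on 3+2+2+1 = 8 ballots; Varga wins 15–8.
Weber vs Chen: 2+2+1 = 5 for Weber, 18 for Chen — Chen by 18–5.
Weber vs Aoki: Aoki, 12–11.
Weber vs Blum: 3+2+1+5 = 11 for Weber, 12 for Blum — Blum by 12–11.
Varga–Chen: Varga 14–9.
Varga vs Aoki: 5+2+5 = 12 for Varga, 11 for Aoki — Varga by 12–11.
Varga vs Blum: Varga wins 17–6.
Chen vs Aoki: Chen, 14–9.
Chen vs Blum: 8 to 15, Blum.
Aoki vs Blum: 10 to 13, Blum.
Varga beats each of Pham, Weber, Chen, Aoki, Blum — Varga is the Condorcet winner.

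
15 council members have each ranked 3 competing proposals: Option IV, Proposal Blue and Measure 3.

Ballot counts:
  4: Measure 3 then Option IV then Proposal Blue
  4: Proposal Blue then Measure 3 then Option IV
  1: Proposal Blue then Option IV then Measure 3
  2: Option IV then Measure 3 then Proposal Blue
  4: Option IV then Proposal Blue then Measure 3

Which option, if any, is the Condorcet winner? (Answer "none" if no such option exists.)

none

Pairwise majorities:
Option IV vs Proposal Blue: Option IV, 10–5.
Option IV vs Measure 3: Measure 3, 8–7.
Proposal Blue vs Measure 3: Proposal Blue wins 9–6.
Every option loses at least once (Option IV loses to Measure 3; Proposal Blue loses to Option IV; Measure 3 loses to Proposal Blue). The majority relation contains the cycle Option IV > Proposal Blue > Measure 3 > Option IV, so there is no Condorcet winner.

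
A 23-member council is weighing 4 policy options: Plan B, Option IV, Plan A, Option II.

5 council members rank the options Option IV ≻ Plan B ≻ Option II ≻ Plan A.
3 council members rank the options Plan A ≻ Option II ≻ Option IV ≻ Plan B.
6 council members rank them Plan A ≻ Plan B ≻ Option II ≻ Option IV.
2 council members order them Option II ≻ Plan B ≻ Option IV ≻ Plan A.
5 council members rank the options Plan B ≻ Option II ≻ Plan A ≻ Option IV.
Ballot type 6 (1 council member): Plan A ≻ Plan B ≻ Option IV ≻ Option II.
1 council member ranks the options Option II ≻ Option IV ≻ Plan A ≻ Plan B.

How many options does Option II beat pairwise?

Option II against each rival (23 council members):
Option II–Plan B: Plan B 17–6.
Option II vs Option IV: Option II is ranked higher on 3+6+2+5+1 = 17 ballots, Option IV on 6. Option II wins 17–6.
Option II vs Plan A: Option II wins 13–10.
Option II beats Option IV, Plan A; loses to Plan B — 2 pairwise wins.

2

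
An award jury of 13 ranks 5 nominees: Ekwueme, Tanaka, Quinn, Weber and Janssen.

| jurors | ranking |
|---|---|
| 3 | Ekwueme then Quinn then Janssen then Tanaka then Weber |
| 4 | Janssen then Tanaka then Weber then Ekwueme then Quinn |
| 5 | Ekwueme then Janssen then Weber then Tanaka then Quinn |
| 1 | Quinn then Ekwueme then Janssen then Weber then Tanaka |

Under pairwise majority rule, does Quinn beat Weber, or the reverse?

Weber

Ballots ranking Quinn above Weber: 3 + 1 = 4.
Ballots ranking Weber above Quinn: 13 − 4 = 9.
Weber wins the head-to-head 9–4.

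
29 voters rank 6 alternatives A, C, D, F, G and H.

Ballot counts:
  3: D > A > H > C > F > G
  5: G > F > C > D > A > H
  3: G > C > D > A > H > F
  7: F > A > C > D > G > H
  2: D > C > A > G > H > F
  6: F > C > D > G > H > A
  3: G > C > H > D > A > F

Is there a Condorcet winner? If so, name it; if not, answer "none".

F

Check each pair by majority over 29 ballots:
A vs C: 3+7 = 10 for A, 19 for C — C by 19–10.
A–D: D 22–7.
A vs F: A preferred on 3+3+2+3 = 11 ballots; F wins 18–11.
A–G: G 17–12.
A–H: A 20–9.
C vs D: C preferred on 5+3+7+6+3 = 24 ballots; C wins 24–5.
C vs F: 3+3+2+3 = 11 for C, 18 for F — F by 18–11.
C vs G: 18 to 11, C.
C vs H: 26 to 3, C.
D vs F: F wins 18–11.
D vs G: 18 to 11, D.
D vs H: D is ranked higher on 3+5+3+7+2+6 = 26 ballots, H on 3. D wins 26–3.
F vs G: F wins 16–13.
F vs H: F, 18–11.
G vs H: G preferred on 5+3+7+2+6+3 = 26 ballots; G wins 26–3.
Only F has no losses; F is the Condorcet winner.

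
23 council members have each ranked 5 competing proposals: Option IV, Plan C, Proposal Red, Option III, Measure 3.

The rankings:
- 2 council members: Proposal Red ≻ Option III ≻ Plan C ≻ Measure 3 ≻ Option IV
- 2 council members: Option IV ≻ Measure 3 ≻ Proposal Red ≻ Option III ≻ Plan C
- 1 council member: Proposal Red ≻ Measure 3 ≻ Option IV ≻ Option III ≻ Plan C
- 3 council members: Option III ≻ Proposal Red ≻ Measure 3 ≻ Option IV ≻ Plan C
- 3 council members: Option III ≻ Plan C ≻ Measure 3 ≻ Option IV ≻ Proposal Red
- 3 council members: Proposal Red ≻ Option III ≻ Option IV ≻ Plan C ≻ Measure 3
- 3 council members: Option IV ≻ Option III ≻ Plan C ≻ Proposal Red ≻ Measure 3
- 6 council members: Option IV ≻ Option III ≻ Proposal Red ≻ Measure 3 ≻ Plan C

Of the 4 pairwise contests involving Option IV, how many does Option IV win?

4

Option IV against each rival (23 council members):
Option IV vs Plan C: 18 to 5, Option IV.
Option IV vs Proposal Red: Option IV preferred on 2+3+3+6 = 14 ballots; Option IV wins 14–9.
Option IV vs Option III: 2+1+3+6 = 12 for Option IV, 11 for Option III — Option IV by 12–11.
Option IV–Measure 3: Option IV 14–9.
Option IV beats Plan C, Proposal Red, Option III, Measure 3 — 4 pairwise wins.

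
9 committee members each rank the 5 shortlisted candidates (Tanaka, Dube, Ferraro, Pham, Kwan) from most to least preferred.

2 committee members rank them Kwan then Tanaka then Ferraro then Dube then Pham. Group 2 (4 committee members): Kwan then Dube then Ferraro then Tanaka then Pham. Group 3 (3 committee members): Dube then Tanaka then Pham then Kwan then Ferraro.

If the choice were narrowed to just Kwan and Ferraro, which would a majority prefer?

Ballots ranking Kwan above Ferraro: 2 + 4 + 3 = 9.
Ballots ranking Ferraro above Kwan: 9 − 9 = 0.
Kwan wins the head-to-head 9–0.

Kwan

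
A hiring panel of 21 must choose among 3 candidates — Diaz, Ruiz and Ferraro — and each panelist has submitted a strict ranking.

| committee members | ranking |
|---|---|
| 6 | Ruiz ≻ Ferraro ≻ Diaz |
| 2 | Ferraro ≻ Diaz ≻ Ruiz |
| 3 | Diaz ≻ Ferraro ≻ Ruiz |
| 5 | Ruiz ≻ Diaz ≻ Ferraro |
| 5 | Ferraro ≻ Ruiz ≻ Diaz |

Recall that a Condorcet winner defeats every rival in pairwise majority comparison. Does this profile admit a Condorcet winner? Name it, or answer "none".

Pairwise majorities:
Diaz vs Ruiz: 5 to 16, Ruiz.
Diaz vs Ferraro: Diaz is ranked higher on 3+5 = 8 ballots, Ferraro on 13. Ferraro wins 13–8.
Ruiz vs Ferraro: 6+5 = 11 for Ruiz, 10 for Ferraro — Ruiz by 11–10.
Ruiz beats each of Diaz, Ferraro — Ruiz is the Condorcet winner.

Ruiz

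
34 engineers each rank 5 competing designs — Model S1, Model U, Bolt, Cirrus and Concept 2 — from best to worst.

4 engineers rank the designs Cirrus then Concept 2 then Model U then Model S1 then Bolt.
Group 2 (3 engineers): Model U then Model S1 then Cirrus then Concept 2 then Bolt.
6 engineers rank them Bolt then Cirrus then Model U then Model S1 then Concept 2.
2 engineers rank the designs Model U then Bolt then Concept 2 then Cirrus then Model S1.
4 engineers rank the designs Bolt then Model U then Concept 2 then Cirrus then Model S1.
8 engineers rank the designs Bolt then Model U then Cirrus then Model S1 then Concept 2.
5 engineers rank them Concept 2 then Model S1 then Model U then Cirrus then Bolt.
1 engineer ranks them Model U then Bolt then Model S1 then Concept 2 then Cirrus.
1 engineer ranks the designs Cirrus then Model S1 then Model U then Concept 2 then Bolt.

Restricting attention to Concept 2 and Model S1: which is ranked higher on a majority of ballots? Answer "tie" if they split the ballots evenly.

Model S1

Ballots ranking Concept 2 above Model S1: 4 + 2 + 4 + 5 = 15.
Ballots ranking Model S1 above Concept 2: 34 − 15 = 19.
Model S1 wins the head-to-head 19–15.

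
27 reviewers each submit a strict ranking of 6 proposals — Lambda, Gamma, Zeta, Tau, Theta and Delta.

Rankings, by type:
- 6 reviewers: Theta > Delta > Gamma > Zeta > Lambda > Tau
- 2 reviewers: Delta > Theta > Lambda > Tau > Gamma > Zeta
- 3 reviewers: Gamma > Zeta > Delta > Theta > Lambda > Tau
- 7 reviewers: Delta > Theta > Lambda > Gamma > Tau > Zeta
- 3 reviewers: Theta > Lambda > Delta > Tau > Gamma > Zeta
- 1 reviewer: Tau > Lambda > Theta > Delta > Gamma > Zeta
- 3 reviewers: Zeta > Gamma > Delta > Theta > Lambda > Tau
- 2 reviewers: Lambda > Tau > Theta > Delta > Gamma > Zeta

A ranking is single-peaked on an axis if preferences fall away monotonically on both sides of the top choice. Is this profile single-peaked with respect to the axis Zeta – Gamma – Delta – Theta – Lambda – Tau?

yes

Axis positions: Zeta=1, Gamma=2, Delta=3, Theta=4, Lambda=5, Tau=6.
Type 1 (peak Theta at position 4): ranking walks positions 4-3-2-1-5-6, expanding outward from the peak — single-peaked.
Type 2 (peak Delta at position 3): ranking walks positions 3-4-5-6-2-1, expanding outward from the peak — single-peaked.
Type 3 (peak Gamma at position 2): ranking walks positions 2-1-3-4-5-6, expanding outward from the peak — single-peaked.
Type 4 (peak Delta at position 3): ranking walks positions 3-4-5-2-6-1, expanding outward from the peak — single-peaked.
Type 5 (peak Theta at position 4): ranking walks positions 4-5-3-6-2-1, expanding outward from the peak — single-peaked.
Type 6 (peak Tau at position 6): ranking walks positions 6-5-4-3-2-1, expanding outward from the peak — single-peaked.
Type 7 (peak Zeta at position 1): ranking walks positions 1-2-3-4-5-6, expanding outward from the peak — single-peaked.
Type 8 (peak Lambda at position 5): ranking walks positions 5-6-4-3-2-1, expanding outward from the peak — single-peaked.
Every ranking is single-peaked on this axis.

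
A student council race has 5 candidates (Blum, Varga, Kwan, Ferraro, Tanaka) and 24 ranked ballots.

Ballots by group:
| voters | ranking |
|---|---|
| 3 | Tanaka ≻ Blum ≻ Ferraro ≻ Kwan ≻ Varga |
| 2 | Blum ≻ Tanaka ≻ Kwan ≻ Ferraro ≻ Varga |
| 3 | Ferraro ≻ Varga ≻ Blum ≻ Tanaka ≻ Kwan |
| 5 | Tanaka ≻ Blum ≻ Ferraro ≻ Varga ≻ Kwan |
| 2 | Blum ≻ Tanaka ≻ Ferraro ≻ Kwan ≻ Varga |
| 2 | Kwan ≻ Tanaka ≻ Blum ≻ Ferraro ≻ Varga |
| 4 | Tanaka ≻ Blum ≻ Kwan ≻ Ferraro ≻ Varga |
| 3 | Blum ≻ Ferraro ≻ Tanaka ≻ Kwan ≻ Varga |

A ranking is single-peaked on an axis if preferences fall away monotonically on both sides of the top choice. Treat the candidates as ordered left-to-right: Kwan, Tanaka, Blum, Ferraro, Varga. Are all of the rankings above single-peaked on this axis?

Axis positions: Kwan=1, Tanaka=2, Blum=3, Ferraro=4, Varga=5.
Group 1 (peak Tanaka at position 2): ranking walks positions 2-3-4-1-5, expanding outward from the peak — single-peaked.
Group 2 (peak Blum at position 3): ranking walks positions 3-2-1-4-5, expanding outward from the peak — single-peaked.
Group 3 (peak Ferraro at position 4): ranking walks positions 4-5-3-2-1, expanding outward from the peak — single-peaked.
Group 4 (peak Tanaka at position 2): ranking walks positions 2-3-4-5-1, expanding outward from the peak — single-peaked.
Group 5 (peak Blum at position 3): ranking walks positions 3-2-4-1-5, expanding outward from the peak — single-peaked.
Group 6 (peak Kwan at position 1): ranking walks positions 1-2-3-4-5, expanding outward from the peak — single-peaked.
Group 7 (peak Tanaka at position 2): ranking walks positions 2-3-1-4-5, expanding outward from the peak — single-peaked.
Group 8 (peak Blum at position 3): ranking walks positions 3-4-2-1-5, expanding outward from the peak — single-peaked.
Every ranking is single-peaked on this axis.

yes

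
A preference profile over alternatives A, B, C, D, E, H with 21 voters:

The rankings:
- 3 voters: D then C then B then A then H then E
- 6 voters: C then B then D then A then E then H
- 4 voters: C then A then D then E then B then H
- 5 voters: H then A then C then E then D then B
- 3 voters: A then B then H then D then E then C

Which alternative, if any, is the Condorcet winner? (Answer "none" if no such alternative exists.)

C

Pairwise majorities:
A vs B: A, 12–9.
A vs C: C wins 13–8.
A–D: A 12–9.
A vs E: A, 21–0.
A–H: A 16–5.
B vs C: C wins 18–3.
B vs D: D wins 12–9.
B vs E: B wins 12–9.
B vs H: B wins 16–5.
C vs D: C wins 15–6.
C vs E: C, 18–3.
C vs H: C wins 13–8.
D vs E: D wins 16–5.
D vs H: D wins 13–8.
E–H: H 11–10.
C defeats every rival head-to-head and is the Condorcet winner.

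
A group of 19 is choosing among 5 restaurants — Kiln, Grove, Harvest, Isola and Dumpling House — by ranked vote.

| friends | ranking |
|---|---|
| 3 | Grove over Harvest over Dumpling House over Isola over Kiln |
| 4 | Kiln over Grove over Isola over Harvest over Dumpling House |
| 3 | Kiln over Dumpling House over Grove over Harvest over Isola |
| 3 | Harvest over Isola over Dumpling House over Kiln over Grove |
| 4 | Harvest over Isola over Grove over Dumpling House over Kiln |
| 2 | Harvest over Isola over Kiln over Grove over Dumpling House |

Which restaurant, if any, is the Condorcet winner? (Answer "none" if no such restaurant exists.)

none

Check each pair by majority over 19 ballots:
Kiln vs Grove: Kiln is ranked higher on 4+3+3+2 = 12 ballots, Grove on 7. Kiln wins 12–7.
Kiln vs Harvest: 4+3 = 7 for Kiln, 12 for Harvest — Harvest by 12–7.
Kiln vs Isola: 4+3 = 7 for Kiln, 12 for Isola — Isola by 12–7.
Kiln vs Dumpling House: 9 to 10, Dumpling House.
Grove vs Harvest: Grove is ranked higher on 3+4+3 = 10 ballots, Harvest on 9. Grove wins 10–9.
Grove vs Isola: Grove is ranked higher on 3+4+3 = 10 ballots, Isola on 9. Grove wins 10–9.
Grove vs Dumpling House: Grove is ranked higher on 3+4+4+2 = 13 ballots, Dumpling House on 6. Grove wins 13–6.
Harvest vs Isola: 15 to 4, Harvest.
Harvest vs Dumpling House: Harvest preferred on 3+4+3+4+2 = 16 ballots; Harvest wins 16–3.
Isola vs Dumpling House: 4+3+4+2 = 13 for Isola, 6 for Dumpling House — Isola by 13–6.
No restaurant is unbeaten: Kiln loses to Harvest; Grove loses to Kiln; Harvest loses to Grove; Isola loses to Grove; Dumpling House loses to Grove. In particular Kiln beats Grove beats Harvest beats Kiln is a majority cycle — no Condorcet winner exists.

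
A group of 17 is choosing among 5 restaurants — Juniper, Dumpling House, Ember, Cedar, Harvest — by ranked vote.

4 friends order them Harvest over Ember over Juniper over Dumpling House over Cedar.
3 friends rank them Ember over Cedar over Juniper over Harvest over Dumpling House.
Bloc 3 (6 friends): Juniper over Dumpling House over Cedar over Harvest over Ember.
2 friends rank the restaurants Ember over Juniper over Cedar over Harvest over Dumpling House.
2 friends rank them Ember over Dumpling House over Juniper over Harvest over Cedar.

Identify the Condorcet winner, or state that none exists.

Check each pair by majority over 17 ballots:
Juniper vs Dumpling House: Juniper is ranked higher on 4+3+6+2 = 15 ballots, Dumpling House on 2. Juniper wins 15–2.
Juniper vs Ember: Ember, 11–6.
Juniper vs Cedar: 14 to 3, Juniper.
Juniper vs Harvest: 13 to 4, Juniper.
Dumpling House vs Ember: 6 for Dumpling House, 11 for Ember — Ember by 11–6.
Dumpling House vs Cedar: 12 to 5, Dumpling House.
Dumpling House vs Harvest: Harvest, 9–8.
Ember vs Cedar: Ember, 11–6.
Ember vs Harvest: Harvest, 10–7.
Cedar–Harvest: Cedar 11–6.
Every restaurant loses at least once (Juniper loses to Ember; Dumpling House loses to Juniper; Ember loses to Harvest; Cedar loses to Juniper; Harvest loses to Juniper). The majority relation contains the cycle Juniper → Harvest → Ember → Juniper, so there is no Condorcet winner.

none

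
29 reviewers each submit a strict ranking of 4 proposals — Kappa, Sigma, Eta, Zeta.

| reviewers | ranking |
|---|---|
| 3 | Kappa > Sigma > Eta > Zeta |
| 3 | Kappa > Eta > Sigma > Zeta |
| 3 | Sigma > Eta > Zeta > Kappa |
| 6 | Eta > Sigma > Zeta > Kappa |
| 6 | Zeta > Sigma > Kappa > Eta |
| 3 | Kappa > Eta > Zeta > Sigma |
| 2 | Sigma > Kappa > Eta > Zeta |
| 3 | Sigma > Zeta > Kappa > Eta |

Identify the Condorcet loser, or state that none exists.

Head-to-head results (29 reviewers):
Kappa vs Sigma: Sigma, 20–9.
Kappa vs Eta: Kappa is ranked higher on 3+3+6+3+2+3 = 20 ballots, Eta on 9. Kappa wins 20–9.
Kappa vs Zeta: Zeta wins 18–11.
Sigma vs Eta: Sigma, 17–12.
Sigma vs Zeta: Sigma preferred on 3+3+3+6+2+3 = 20 ballots; Sigma wins 20–9.
Eta vs Zeta: Eta, 20–9.
Every project wins at least one matchup (Kappa beats Eta; Sigma beats Kappa; Eta beats Zeta; Zeta beats Kappa), so there is no Condorcet loser.

none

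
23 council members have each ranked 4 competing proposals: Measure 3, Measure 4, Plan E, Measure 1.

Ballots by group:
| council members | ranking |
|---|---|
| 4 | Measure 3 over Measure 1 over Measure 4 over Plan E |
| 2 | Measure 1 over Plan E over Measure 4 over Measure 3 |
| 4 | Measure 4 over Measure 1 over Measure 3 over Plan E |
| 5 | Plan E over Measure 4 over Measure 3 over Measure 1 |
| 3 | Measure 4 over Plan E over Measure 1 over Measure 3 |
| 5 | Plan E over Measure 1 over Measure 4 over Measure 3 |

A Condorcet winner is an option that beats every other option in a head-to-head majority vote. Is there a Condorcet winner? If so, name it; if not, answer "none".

Plan E

Head-to-head results (23 council members):
Measure 3–Measure 4: Measure 4 19–4.
Measure 3–Plan E: Plan E 15–8.
Measure 3–Measure 1: Measure 1 14–9.
Measure 4 vs Plan E: Plan E wins 12–11.
Measure 4 vs Measure 1: Measure 4, 12–11.
Plan E vs Measure 1: Plan E wins 13–10.
Plan E beats each of Measure 3, Measure 4, Measure 1 — Plan E is the Condorcet winner.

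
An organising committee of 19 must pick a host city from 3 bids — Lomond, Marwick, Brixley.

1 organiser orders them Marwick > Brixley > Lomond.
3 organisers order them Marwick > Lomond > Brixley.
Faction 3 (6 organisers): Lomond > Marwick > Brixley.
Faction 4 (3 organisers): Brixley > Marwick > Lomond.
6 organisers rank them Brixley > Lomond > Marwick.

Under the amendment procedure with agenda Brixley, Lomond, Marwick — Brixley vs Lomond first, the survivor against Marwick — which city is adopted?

Round 1: Brixley vs Lomond — 10–9, Brixley advances.
Round 2: Brixley vs Marwick — 9–10, Marwick advances.
The agenda winner is Marwick.

Marwick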